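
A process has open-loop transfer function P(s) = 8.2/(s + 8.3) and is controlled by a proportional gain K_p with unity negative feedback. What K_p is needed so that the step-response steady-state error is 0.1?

K_p = 9.11

For a type-0 loop with proportional control, e_ss = 1/(1 + K_p·P(0)).
P(0) = 0.988. Require 1/(1 + K_p·0.988) = 0.1, so 1 + 0.988·K_p = 10.
K_p = (10 − 1)/0.988 = 9.11.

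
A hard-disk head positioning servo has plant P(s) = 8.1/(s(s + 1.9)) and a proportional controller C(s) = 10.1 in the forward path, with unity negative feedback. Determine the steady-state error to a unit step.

The open loop C(s)P(s) has a pole at the origin (type 1), so the static position error constant is infinite and e_ss = 1/(1+∞) = 0.

0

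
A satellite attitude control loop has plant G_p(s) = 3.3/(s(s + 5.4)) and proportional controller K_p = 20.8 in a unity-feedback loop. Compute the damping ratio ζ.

ζ = 0.326

1 + K_p·G_p(s) = 0 gives s² + 5.4s + 68.64 = 0.
So ω_n² = 68.64 ⇒ ω_n = 8.285 rad/s, and ζ = 5.4/(2ω_n) = 0.326.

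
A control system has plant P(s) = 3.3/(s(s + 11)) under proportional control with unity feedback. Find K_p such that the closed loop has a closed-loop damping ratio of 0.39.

Closed-loop characteristic equation: s² + 11s + K_p·3.3 = 0.
So ω_n = √(3.3K_p) and 2ζω_n = 11, giving ζ = 11/(2√(3.3K_p)).
Setting ζ = 0.39: √(3.3K_p) = 11/(2·0.39) = 14.1, so K_p = 198.9/3.3 = 60.3.

K_p = 60.3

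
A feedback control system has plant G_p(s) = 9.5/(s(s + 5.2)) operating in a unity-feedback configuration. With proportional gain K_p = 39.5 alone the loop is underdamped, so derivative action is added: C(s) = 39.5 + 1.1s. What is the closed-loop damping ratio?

ζ = 0.404

Forward path: (39.5 + 1.1s)·9.5/(s(s+5.2)). The closed-loop characteristic equation is s² + (5.2 + 9.5·1.1)s + 9.5·39.5 = 0.
That is s² + 15.65s + 375.2 = 0, so ω_n = 19.37 rad/s and ζ = 15.65/(2·19.37) = 0.4039.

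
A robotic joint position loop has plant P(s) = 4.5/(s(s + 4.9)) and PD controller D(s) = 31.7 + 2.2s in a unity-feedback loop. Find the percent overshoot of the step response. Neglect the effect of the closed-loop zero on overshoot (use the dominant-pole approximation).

Forward path: (31.7 + 2.2s)·4.5/(s(s+4.9)). The closed-loop characteristic equation is s² + (4.9 + 4.5·2.2)s + 4.5·31.7 = 0.
That is s² + 14.8s + 142.7 = 0, so ω_n = 11.94 rad/s and ζ = 14.8/(2·11.94) = 0.6196.
%OS = 100·exp(−πζ/√(1−ζ²)) = 8.38%.

8.38%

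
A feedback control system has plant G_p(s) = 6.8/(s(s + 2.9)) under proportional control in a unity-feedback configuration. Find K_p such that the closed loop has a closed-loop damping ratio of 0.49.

Closed-loop characteristic equation: s² + 2.9s + K_p·6.8 = 0.
So ω_n = √(6.8K_p) and 2ζω_n = 2.9, giving ζ = 2.9/(2√(6.8K_p)).
Setting ζ = 0.49: √(6.8K_p) = 2.9/(2·0.49) = 2.959, so K_p = 8.757/6.8 = 1.29.

K_p = 1.29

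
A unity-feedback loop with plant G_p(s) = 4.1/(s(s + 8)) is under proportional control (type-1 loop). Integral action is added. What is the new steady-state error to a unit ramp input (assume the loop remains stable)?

The integrator raises the loop to type 2, so K_v → ∞ and e_ss to a ramp is zero.

0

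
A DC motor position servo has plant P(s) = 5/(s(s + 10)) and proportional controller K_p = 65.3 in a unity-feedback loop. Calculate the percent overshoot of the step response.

40.5%

Closed-loop characteristic equation: s² + 10s + 326.5 = 0, so ω_n = 18.07 rad/s and ζ = 10/(2·18.07) = 0.2767.
%OS = 100·exp(−πζ/√(1−ζ²)) = 100·exp(−π·0.2767/√0.9234) = 40.5%.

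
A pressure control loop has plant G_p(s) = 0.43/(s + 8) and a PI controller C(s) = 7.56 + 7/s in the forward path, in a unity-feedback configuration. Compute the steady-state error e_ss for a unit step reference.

The open loop C(s)G_p(s) has a pole at the origin (type 1), so the static position error constant is infinite and e_ss = 1/(1+∞) = 0.

0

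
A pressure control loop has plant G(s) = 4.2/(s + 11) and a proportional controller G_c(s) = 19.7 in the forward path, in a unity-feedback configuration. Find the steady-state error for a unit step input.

0.117

The loop is type 0. Static position error constant K_pos = G_c(0)·G(0) = 19.7·0.3818 = 7.522.
Steady-state error to a unit step: e_ss = 1/(1+K_pos) = 1/8.522 = 0.117.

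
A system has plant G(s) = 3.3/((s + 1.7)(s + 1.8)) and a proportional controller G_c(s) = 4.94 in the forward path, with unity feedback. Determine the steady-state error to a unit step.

The loop is type 0. Static position error constant K_pos = G_c(0)·G(0) = 4.94·1.078 = 5.327.
Steady-state error to a unit step: e_ss = 1/(1+K_pos) = 1/6.327 = 0.158.

0.158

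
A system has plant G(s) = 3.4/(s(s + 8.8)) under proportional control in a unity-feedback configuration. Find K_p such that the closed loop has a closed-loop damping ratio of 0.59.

K_p = 16.4

Closed-loop characteristic equation: s² + 8.8s + K_p·3.4 = 0.
So ω_n = √(3.4K_p) and 2ζω_n = 8.8, giving ζ = 8.8/(2√(3.4K_p)).
Setting ζ = 0.59: √(3.4K_p) = 8.8/(2·0.59) = 7.458, so K_p = 55.62/3.4 = 16.4.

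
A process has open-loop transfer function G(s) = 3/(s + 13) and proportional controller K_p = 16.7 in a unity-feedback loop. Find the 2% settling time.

Closed-loop transfer function: T(s) = K_p·G(s)/(1 + K_p·G(s)) = 50.1/(s + 13 + 50.1) = 50.1/(s + 63.1).
Time constant τ = 1/63.1 = 0.01585 s, so the 2% settling time is about 4τ = 0.0634 s.

T_s ≈ 0.0634 s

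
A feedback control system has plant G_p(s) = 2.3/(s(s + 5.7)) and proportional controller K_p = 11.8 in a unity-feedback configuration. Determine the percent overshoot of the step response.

12.8%

From 1 + K_pG_p(s) = 0: s² + 5.7s + 27.14 = 0 ⇒ ω_n = 5.21, ζ = 0.5471.
%OS = 100·exp(−πζ/√(1−ζ²)) = 100·exp(−π·0.5471/√0.7007) = 12.8%.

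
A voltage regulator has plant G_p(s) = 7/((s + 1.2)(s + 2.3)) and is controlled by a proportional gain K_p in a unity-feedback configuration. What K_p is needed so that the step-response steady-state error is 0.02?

K_p = 19.3

The loop is type 0, so e_ss(step) = 1/(1 + K_pos) with K_pos = K_p·G_p(0).
G_p(0) = 2.536. Require 1/(1 + K_p·2.536) = 0.02, so 1 + 2.536·K_p = 50.
K_p = (50 − 1)/2.536 = 19.3.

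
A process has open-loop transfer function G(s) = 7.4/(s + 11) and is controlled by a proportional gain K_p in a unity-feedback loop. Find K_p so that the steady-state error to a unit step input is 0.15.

K_p = 8.42

The loop is type 0, so e_ss(step) = 1/(1 + K_pos) with K_pos = K_p·G(0).
G(0) = 0.6727. Require 1/(1 + K_p·0.6727) = 0.15, so 1 + 0.6727·K_p = 6.667.
K_p = (6.667 − 1)/0.6727 = 8.42.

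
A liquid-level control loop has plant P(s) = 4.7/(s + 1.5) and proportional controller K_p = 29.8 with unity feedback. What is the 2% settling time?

Closed-loop transfer function: T(s) = K_p·P(s)/(1 + K_p·P(s)) = 140.1/(s + 1.5 + 140.1) = 140.1/(s + 141.6).
Time constant τ = 1/141.6 = 0.007064 s, so the 2% settling time is about 4τ = 0.0283 s.

T_s ≈ 0.0283 s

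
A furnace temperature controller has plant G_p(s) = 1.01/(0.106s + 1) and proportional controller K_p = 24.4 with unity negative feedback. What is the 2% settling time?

Closed loop: T(s) = K_p·G_p/(1+K_p·G_p) = 24.64/(0.106s + 1 + 24.64), with pole at s = −(1 + 24.64)/0.106 = −241.9.
τ = 1/241.9 = 0.004134 s, so 2% settling time ≈ 4τ = 0.0165 s.

T_s ≈ 0.0165 s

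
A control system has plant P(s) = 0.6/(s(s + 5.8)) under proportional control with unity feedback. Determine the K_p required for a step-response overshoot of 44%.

From %OS = 100·exp(−πζ/√(1−ζ²)) = 44%, ζ = −ln(0.44)/√(π²+ln²(0.44)) = 0.2528.
Characteristic equation s² + 5.8s + 0.6K_p = 0 gives ζ = 5.8/(2√(0.6K_p)).
Setting ζ = 0.2528: √(0.6K_p) = 5.8/(2·0.2528) = 11.47, so K_p = 131.6/0.6 = 219.

K_p = 219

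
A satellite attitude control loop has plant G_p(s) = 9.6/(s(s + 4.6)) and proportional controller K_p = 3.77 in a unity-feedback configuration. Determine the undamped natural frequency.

ω_n = 6.02 rad/s

The closed-loop denominator is s(s+4.6) + 3.77·9.6 = s² + 4.6s + 36.19.
Matching s² + 2ζω_n s + ω_n²: ω_n = √36.19 = 6.016 rad/s and 2ζω_n = 4.6, so ζ = 4.6/(2·6.016) = 0.382.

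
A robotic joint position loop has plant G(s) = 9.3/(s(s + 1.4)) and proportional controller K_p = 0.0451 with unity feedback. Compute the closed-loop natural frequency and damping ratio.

With unity feedback the closed-loop characteristic equation is s² + 1.4s + 0.0451·9.3 = s² + 1.4s + 0.4194 = 0.
Matching s² + 2ζω_n s + ω_n²: ω_n = √0.4194 = 0.6476 rad/s and 2ζω_n = 1.4, so ζ = 1.4/(2·0.6476) = 1.08.

ω_n = 0.648 rad/s, ζ = 1.08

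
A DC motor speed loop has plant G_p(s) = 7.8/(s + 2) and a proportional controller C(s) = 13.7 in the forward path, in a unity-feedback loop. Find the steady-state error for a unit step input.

The loop is type 0. Static position error constant K_pos = C(0)·G_p(0) = 13.7·3.9 = 53.43.
Steady-state error to a unit step: e_ss = 1/(1+K_pos) = 1/54.43 = 0.0184.

0.0184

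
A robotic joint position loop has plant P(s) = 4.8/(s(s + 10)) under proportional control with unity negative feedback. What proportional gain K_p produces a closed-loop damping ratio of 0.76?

K_p = 9.02

Closed-loop characteristic equation: s² + 10s + K_p·4.8 = 0.
So ω_n = √(4.8K_p) and 2ζω_n = 10, giving ζ = 10/(2√(4.8K_p)).
Setting ζ = 0.76: √(4.8K_p) = 10/(2·0.76) = 6.579, so K_p = 43.28/4.8 = 9.02.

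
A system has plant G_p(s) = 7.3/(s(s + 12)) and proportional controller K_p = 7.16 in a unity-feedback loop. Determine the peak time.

T_p = 0.779 s

The closed-loop denominator s² + 12s + 52.27 gives ω_n = √52.27 = 7.23 and ζ = 12/(2ω_n) = 0.8299.
Damped frequency ω_d = ω_n√(1−ζ²) = 4.033 rad/s, so peak time T_p = π/ω_d = 0.779 s.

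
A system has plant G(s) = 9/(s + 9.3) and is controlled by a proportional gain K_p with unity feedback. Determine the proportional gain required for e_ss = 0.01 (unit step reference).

K_p = 102

The loop is type 0, so e_ss(step) = 1/(1 + K_pos) with K_pos = K_p·G(0).
G(0) = 0.9677. Require 1/(1 + K_p·0.9677) = 0.01, so 1 + 0.9677·K_p = 100.
K_p = (100 − 1)/0.9677 = 102.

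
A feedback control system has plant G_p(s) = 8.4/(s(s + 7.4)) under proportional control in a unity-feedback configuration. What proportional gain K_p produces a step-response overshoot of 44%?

K_p = 25.5

From %OS = 100·exp(−πζ/√(1−ζ²)) = 44%, ζ = −ln(0.44)/√(π²+ln²(0.44)) = 0.2528.
Characteristic equation s² + 7.4s + 8.4K_p = 0 gives ζ = 7.4/(2√(8.4K_p)).
Setting ζ = 0.2528: √(8.4K_p) = 7.4/(2·0.2528) = 14.63, so K_p = 214.2/8.4 = 25.5.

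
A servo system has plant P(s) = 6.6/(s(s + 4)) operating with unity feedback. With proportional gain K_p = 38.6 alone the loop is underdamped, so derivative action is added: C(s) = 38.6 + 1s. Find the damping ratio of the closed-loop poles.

Forward path: (38.6 + 1s)·6.6/(s(s+4)). The closed-loop characteristic equation is s² + (4 + 6.6·1)s + 6.6·38.6 = 0.
That is s² + 10.6s + 254.8 = 0, so ω_n = 15.96 rad/s and ζ = 10.6/(2·15.96) = 0.3321.

ζ = 0.332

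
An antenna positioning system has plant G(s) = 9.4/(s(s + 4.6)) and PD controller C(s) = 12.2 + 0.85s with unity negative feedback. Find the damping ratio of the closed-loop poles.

Forward path: (12.2 + 0.85s)·9.4/(s(s+4.6)). The closed-loop characteristic equation is s² + (4.6 + 9.4·0.85)s + 9.4·12.2 = 0.
That is s² + 12.59s + 114.7 = 0, so ω_n = 10.71 rad/s and ζ = 12.59/(2·10.71) = 0.5878.

ζ = 0.588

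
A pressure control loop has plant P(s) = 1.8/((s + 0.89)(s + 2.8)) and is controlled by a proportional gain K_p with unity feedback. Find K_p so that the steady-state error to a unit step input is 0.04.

K_p = 33.2

Steady-state error for a unit step on this type-0 loop is 1/(1 + K_p·P(0)).
P(0) = 0.7223. Require 1/(1 + K_p·0.7223) = 0.04, so 1 + 0.7223·K_p = 25.
K_p = (25 − 1)/0.7223 = 33.2.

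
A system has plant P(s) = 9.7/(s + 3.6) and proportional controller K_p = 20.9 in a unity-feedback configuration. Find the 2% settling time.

T_s ≈ 0.0194 s

Closed-loop transfer function: T(s) = K_p·P(s)/(1 + K_p·P(s)) = 202.7/(s + 3.6 + 202.7) = 202.7/(s + 206.3).
Time constant τ = 1/206.3 = 0.004847 s, so the 2% settling time is about 4τ = 0.0194 s.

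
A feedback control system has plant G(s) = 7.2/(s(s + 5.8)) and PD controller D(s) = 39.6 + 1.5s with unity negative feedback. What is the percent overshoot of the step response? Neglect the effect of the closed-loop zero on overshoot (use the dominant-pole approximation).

17%

Forward path: (39.6 + 1.5s)·7.2/(s(s+5.8)). The closed-loop characteristic equation is s² + (5.8 + 7.2·1.5)s + 7.2·39.6 = 0.
That is s² + 16.6s + 285.1 = 0, so ω_n = 16.89 rad/s and ζ = 16.6/(2·16.89) = 0.4915.
%OS = 100·exp(−πζ/√(1−ζ²)) = 17%.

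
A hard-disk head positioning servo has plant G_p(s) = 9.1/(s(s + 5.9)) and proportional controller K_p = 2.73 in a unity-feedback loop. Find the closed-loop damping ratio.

ζ = 0.592

The closed-loop denominator is s(s+5.9) + 2.73·9.1 = s² + 5.9s + 24.84.
So ω_n² = 24.84 ⇒ ω_n = 4.984 rad/s, and ζ = 5.9/(2ω_n) = 0.592.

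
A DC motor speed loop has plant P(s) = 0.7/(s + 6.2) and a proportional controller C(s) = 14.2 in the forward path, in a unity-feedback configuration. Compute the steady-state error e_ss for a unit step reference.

0.384

The loop is type 0. Static position error constant K_pos = C(0)·P(0) = 14.2·0.1129 = 1.603.
Steady-state error to a unit step: e_ss = 1/(1+K_pos) = 1/2.603 = 0.384.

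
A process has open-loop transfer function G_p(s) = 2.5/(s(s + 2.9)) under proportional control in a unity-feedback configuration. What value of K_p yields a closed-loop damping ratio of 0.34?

K_p = 7.28

Closed-loop characteristic equation: s² + 2.9s + K_p·2.5 = 0.
So ω_n = √(2.5K_p) and 2ζω_n = 2.9, giving ζ = 2.9/(2√(2.5K_p)).
Setting ζ = 0.34: √(2.5K_p) = 2.9/(2·0.34) = 4.265, so K_p = 18.19/2.5 = 7.28.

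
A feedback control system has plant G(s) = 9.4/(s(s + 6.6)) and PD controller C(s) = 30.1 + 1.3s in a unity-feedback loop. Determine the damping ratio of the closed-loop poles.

ζ = 0.559

Forward path: (30.1 + 1.3s)·9.4/(s(s+6.6)). The closed-loop characteristic equation is s² + (6.6 + 9.4·1.3)s + 9.4·30.1 = 0.
That is s² + 18.82s + 282.9 = 0, so ω_n = 16.82 rad/s and ζ = 18.82/(2·16.82) = 0.5594.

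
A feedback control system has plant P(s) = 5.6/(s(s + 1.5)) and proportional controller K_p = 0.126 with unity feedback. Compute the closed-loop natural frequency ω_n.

With unity feedback the closed-loop characteristic equation is s² + 1.5s + 0.126·5.6 = s² + 1.5s + 0.7056 = 0.
So ω_n² = 0.7056 ⇒ ω_n = 0.84 rad/s, and ζ = 1.5/(2ω_n) = 0.893.

ω_n = 0.84 rad/s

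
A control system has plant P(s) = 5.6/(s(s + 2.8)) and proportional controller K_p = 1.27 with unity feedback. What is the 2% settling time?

T_s ≈ 2.86 s

Closed-loop characteristic equation: s² + 2.8s + 7.112 = 0, so ω_n = 2.667 rad/s and ζ = 2.8/(2·2.667) = 0.525.
2% settling time T_s ≈ 4/(ζω_n) = 4/1.4 = 2.86 s.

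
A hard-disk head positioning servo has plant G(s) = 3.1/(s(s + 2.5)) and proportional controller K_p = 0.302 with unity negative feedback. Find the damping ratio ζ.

ζ = 1.29

1 + K_p·G(s) = 0 gives s² + 2.5s + 0.9362 = 0.
So ω_n² = 0.9362 ⇒ ω_n = 0.9676 rad/s, and ζ = 2.5/(2ω_n) = 1.29.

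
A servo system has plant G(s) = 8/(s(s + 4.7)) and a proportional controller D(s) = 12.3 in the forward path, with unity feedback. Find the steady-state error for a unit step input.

0

The open loop D(s)G(s) has a pole at the origin (type 1), so the static position error constant is infinite and e_ss = 1/(1+∞) = 0.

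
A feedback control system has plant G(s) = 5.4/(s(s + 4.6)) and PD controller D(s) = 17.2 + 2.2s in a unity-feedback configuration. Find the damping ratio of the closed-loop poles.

ζ = 0.855

Forward path: (17.2 + 2.2s)·5.4/(s(s+4.6)). The closed-loop characteristic equation is s² + (4.6 + 5.4·2.2)s + 5.4·17.2 = 0.
That is s² + 16.48s + 92.88 = 0, so ω_n = 9.637 rad/s and ζ = 16.48/(2·9.637) = 0.855.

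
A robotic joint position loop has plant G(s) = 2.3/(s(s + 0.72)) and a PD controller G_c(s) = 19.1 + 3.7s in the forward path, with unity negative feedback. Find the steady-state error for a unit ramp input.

0.0164

The loop has one pole at the origin (type 1). Velocity error constant K_v = lim_{s→0} s·G_c(s)G(s) = 19.1·2.3/0.72 = 61.01.
Steady-state error to a unit ramp: e_ss = 1/K_v = 0.0164.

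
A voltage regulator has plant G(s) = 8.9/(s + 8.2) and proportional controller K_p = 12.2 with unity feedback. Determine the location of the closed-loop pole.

Closed-loop transfer function: T(s) = K_p·G(s)/(1 + K_p·G(s)) = 108.6/(s + 8.2 + 108.6) = 108.6/(s + 116.8).
The closed-loop pole is at s = −116.8.

s = -116.8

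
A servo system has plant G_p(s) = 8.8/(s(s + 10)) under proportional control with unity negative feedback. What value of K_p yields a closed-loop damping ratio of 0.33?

K_p = 26.1

Closed-loop characteristic equation: s² + 10s + K_p·8.8 = 0.
So ω_n = √(8.8K_p) and 2ζω_n = 10, giving ζ = 10/(2√(8.8K_p)).
Setting ζ = 0.33: √(8.8K_p) = 10/(2·0.33) = 15.15, so K_p = 229.6/8.8 = 26.1.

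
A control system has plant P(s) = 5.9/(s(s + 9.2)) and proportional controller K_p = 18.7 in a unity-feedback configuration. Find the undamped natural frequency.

1 + K_p·P(s) = 0 gives s² + 9.2s + 110.3 = 0.
So ω_n² = 110.3 ⇒ ω_n = 10.5 rad/s, and ζ = 9.2/(2ω_n) = 0.438.

ω_n = 10.5 rad/s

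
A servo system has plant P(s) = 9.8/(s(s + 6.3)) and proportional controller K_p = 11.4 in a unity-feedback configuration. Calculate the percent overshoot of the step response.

37.5%

From 1 + K_pP(s) = 0: s² + 6.3s + 111.7 = 0 ⇒ ω_n = 10.57, ζ = 0.298.
%OS = 100·exp(−πζ/√(1−ζ²)) = 100·exp(−π·0.298/√0.9112) = 37.5%.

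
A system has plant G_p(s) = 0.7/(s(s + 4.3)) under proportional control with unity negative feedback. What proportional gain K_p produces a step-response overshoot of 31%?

K_p = 54.1

From %OS = 100·exp(−πζ/√(1−ζ²)) = 31%, ζ = −ln(0.31)/√(π²+ln²(0.31)) = 0.3493.
Characteristic equation s² + 4.3s + 0.7K_p = 0 gives ζ = 4.3/(2√(0.7K_p)).
Setting ζ = 0.3493: √(0.7K_p) = 4.3/(2·0.3493) = 6.155, so K_p = 37.88/0.7 = 54.1.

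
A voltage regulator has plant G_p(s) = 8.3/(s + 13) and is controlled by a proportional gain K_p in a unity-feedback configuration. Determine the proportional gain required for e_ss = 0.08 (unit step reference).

K_p = 18

The loop is type 0, so e_ss(step) = 1/(1 + K_pos) with K_pos = K_p·G_p(0).
G_p(0) = 0.6385. Require 1/(1 + K_p·0.6385) = 0.08, so 1 + 0.6385·K_p = 12.5.
K_p = (12.5 − 1)/0.6385 = 18.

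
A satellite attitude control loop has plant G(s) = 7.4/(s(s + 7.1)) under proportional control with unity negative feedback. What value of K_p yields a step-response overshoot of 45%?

From %OS = 100·exp(−πζ/√(1−ζ²)) = 45%, ζ = −ln(0.45)/√(π²+ln²(0.45)) = 0.2463.
Characteristic equation s² + 7.1s + 7.4K_p = 0 gives ζ = 7.1/(2√(7.4K_p)).
Setting ζ = 0.2463: √(7.4K_p) = 7.1/(2·0.2463) = 14.41, so K_p = 207.7/7.4 = 28.1.

K_p = 28.1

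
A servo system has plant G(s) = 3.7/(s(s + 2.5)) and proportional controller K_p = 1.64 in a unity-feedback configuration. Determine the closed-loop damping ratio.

The closed-loop denominator is s(s+2.5) + 1.64·3.7 = s² + 2.5s + 6.068.
Matching s² + 2ζω_n s + ω_n²: ω_n = √6.068 = 2.463 rad/s and 2ζω_n = 2.5, so ζ = 2.5/(2·2.463) = 0.507.

ζ = 0.507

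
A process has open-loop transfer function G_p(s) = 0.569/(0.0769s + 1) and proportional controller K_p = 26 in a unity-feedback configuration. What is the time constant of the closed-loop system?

Closed loop: T(s) = K_p·G_p/(1+K_p·G_p) = 14.79/(0.0769s + 1 + 14.79), with pole at s = −(1 + 14.79)/0.0769 = −205.4.
Closed-loop time constant τ = 1/205.4 = 0.00487 s.

τ = 0.00487 s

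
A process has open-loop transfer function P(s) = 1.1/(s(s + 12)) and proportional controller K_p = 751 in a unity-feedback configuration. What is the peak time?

The closed-loop denominator s² + 12s + 826.1 gives ω_n = √826.1 = 28.74 and ζ = 12/(2ω_n) = 0.2088.
Damped frequency ω_d = ω_n√(1−ζ²) = 28.11 rad/s, so peak time T_p = π/ω_d = 0.112 s.

T_p = 0.112 s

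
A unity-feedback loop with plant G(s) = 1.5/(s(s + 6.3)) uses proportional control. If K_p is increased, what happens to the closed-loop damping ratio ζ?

decrease

ζ = 6.3/(2√(1.5K_p)); increasing K_p raises the denominator, so ζ falls.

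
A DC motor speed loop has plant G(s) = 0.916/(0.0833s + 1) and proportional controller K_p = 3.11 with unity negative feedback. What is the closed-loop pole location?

Closed loop: T(s) = K_p·G/(1+K_p·G) = 2.849/(0.0833s + 1 + 2.849), with pole at s = −(1 + 2.849)/0.0833 = −46.2.

s = -46.2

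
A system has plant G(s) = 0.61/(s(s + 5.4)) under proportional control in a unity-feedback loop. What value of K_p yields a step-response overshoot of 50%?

From %OS = 100·exp(−πζ/√(1−ζ²)) = 50%, ζ = −ln(0.5)/√(π²+ln²(0.5)) = 0.2155.
Characteristic equation s² + 5.4s + 0.61K_p = 0 gives ζ = 5.4/(2√(0.61K_p)).
Setting ζ = 0.2155: √(0.61K_p) = 5.4/(2·0.2155) = 12.53, so K_p = 157/0.61 = 257.

K_p = 257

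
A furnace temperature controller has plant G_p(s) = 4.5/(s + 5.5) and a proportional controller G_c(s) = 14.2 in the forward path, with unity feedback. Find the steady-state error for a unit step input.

0.0793

The loop is type 0. Static position error constant K_pos = G_c(0)·G_p(0) = 14.2·0.8182 = 11.62.
Steady-state error to a unit step: e_ss = 1/(1+K_pos) = 1/12.62 = 0.0793.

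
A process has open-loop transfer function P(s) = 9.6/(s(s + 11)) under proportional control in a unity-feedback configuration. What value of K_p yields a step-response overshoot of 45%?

K_p = 51.9

From %OS = 100·exp(−πζ/√(1−ζ²)) = 45%, ζ = −ln(0.45)/√(π²+ln²(0.45)) = 0.2463.
Characteristic equation s² + 11s + 9.6K_p = 0 gives ζ = 11/(2√(9.6K_p)).
Setting ζ = 0.2463: √(9.6K_p) = 11/(2·0.2463) = 22.33, so K_p = 498.5/9.6 = 51.9.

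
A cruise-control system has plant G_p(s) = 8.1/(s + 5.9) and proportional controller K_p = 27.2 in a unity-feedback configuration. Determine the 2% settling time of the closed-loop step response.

T_s ≈ 0.0177 s

Closed-loop transfer function: T(s) = K_p·G_p(s)/(1 + K_p·G_p(s)) = 220.3/(s + 5.9 + 220.3) = 220.3/(s + 226.2).
Time constant τ = 1/226.2 = 0.00442 s, so the 2% settling time is about 4τ = 0.0177 s.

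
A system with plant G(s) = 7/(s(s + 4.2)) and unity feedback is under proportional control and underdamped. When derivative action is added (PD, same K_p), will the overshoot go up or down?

decrease

The derivative term adds K·K_d to the s-coefficient of the characteristic equation, raising 2ζω_n while ω_n is unchanged; ζ increases, so overshoot decreases.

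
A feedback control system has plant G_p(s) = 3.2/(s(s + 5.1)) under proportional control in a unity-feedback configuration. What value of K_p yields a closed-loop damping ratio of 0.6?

Closed-loop characteristic equation: s² + 5.1s + K_p·3.2 = 0.
So ω_n = √(3.2K_p) and 2ζω_n = 5.1, giving ζ = 5.1/(2√(3.2K_p)).
Setting ζ = 0.6: √(3.2K_p) = 5.1/(2·0.6) = 4.25, so K_p = 18.06/3.2 = 5.64.

K_p = 5.64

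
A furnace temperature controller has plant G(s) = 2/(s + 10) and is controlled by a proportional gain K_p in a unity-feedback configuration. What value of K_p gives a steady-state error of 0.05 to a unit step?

K_p = 95

The loop is type 0, so e_ss(step) = 1/(1 + K_pos) with K_pos = K_p·G(0).
G(0) = 0.2. Require 1/(1 + K_p·0.2) = 0.05, so 1 + 0.2·K_p = 20.
K_p = (20 − 1)/0.2 = 95.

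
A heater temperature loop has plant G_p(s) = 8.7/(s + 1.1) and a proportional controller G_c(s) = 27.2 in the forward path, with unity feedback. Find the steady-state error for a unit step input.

The loop is type 0. Static position error constant K_pos = G_c(0)·G_p(0) = 27.2·7.909 = 215.1.
Steady-state error to a unit step: e_ss = 1/(1+K_pos) = 1/216.1 = 0.00463.

0.00463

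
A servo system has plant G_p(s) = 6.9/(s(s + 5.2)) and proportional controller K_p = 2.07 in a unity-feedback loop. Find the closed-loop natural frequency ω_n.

ω_n = 3.78 rad/s

1 + K_p·G_p(s) = 0 gives s² + 5.2s + 14.28 = 0.
Matching s² + 2ζω_n s + ω_n²: ω_n = √14.28 = 3.779 rad/s and 2ζω_n = 5.2, so ζ = 5.2/(2·3.779) = 0.688.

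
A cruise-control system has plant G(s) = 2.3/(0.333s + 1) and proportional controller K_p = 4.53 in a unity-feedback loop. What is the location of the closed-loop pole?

Closed loop: T(s) = K_p·G/(1+K_p·G) = 10.42/(0.333s + 1 + 10.42), with pole at s = −(1 + 10.42)/0.333 = −34.29.

s = -34.29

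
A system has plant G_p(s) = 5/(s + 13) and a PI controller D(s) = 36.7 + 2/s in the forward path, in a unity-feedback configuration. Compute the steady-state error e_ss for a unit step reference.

0

The open loop D(s)G_p(s) has a pole at the origin (type 1), so the static position error constant is infinite and e_ss = 1/(1+∞) = 0.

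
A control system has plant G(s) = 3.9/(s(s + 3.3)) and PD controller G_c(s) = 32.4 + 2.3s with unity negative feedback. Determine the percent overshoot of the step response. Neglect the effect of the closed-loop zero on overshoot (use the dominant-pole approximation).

Forward path: (32.4 + 2.3s)·3.9/(s(s+3.3)). The closed-loop characteristic equation is s² + (3.3 + 3.9·2.3)s + 3.9·32.4 = 0.
That is s² + 12.27s + 126.4 = 0, so ω_n = 11.24 rad/s and ζ = 12.27/(2·11.24) = 0.5458.
%OS = 100·exp(−πζ/√(1−ζ²)) = 12.9%.

12.9%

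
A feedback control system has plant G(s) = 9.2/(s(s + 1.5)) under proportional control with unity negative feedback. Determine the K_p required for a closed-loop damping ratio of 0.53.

K_p = 0.218

Closed-loop characteristic equation: s² + 1.5s + K_p·9.2 = 0.
So ω_n = √(9.2K_p) and 2ζω_n = 1.5, giving ζ = 1.5/(2√(9.2K_p)).
Setting ζ = 0.53: √(9.2K_p) = 1.5/(2·0.53) = 1.415, so K_p = 2.002/9.2 = 0.218.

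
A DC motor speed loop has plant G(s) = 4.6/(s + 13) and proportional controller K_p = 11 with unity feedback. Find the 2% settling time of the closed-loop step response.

Closed-loop transfer function: T(s) = K_p·G(s)/(1 + K_p·G(s)) = 50.6/(s + 13 + 50.6) = 50.6/(s + 63.6).
Time constant τ = 1/63.6 = 0.01572 s, so the 2% settling time is about 4τ = 0.0629 s.

T_s ≈ 0.0629 s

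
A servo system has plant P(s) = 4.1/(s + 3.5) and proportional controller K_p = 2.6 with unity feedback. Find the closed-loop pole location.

s = -14.16

Closed-loop transfer function: T(s) = K_p·P(s)/(1 + K_p·P(s)) = 10.66/(s + 3.5 + 10.66) = 10.66/(s + 14.16).
The closed-loop pole is at s = −14.16.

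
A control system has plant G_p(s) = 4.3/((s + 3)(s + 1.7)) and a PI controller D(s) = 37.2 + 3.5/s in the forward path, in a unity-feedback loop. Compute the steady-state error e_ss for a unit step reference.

The open loop D(s)G_p(s) has a pole at the origin (type 1), so the static position error constant is infinite and e_ss = 1/(1+∞) = 0.

0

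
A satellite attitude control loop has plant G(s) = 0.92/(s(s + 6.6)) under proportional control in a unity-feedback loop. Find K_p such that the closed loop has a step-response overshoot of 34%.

From %OS = 100·exp(−πζ/√(1−ζ²)) = 34%, ζ = −ln(0.34)/√(π²+ln²(0.34)) = 0.3248.
Characteristic equation s² + 6.6s + 0.92K_p = 0 gives ζ = 6.6/(2√(0.92K_p)).
Setting ζ = 0.3248: √(0.92K_p) = 6.6/(2·0.3248) = 10.16, so K_p = 103.2/0.92 = 112.

K_p = 112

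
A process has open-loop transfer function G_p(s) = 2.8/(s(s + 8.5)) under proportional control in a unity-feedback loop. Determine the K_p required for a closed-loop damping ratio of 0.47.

Closed-loop characteristic equation: s² + 8.5s + K_p·2.8 = 0.
So ω_n = √(2.8K_p) and 2ζω_n = 8.5, giving ζ = 8.5/(2√(2.8K_p)).
Setting ζ = 0.47: √(2.8K_p) = 8.5/(2·0.47) = 9.043, so K_p = 81.77/2.8 = 29.2.

K_p = 29.2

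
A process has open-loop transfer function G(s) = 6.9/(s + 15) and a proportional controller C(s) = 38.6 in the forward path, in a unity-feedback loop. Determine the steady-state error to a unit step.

0.0533

The loop is type 0. Static position error constant K_pos = C(0)·G(0) = 38.6·0.46 = 17.76.
Steady-state error to a unit step: e_ss = 1/(1+K_pos) = 1/18.76 = 0.0533.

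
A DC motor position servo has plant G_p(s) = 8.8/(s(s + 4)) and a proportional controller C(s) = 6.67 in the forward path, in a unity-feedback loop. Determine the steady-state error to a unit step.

0

The open loop C(s)G_p(s) has a pole at the origin (type 1), so the static position error constant is infinite and e_ss = 1/(1+∞) = 0.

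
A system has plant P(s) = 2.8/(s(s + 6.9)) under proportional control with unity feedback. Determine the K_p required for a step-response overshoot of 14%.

From %OS = 100·exp(−πζ/√(1−ζ²)) = 14%, ζ = −ln(0.14)/√(π²+ln²(0.14)) = 0.5305.
Characteristic equation s² + 6.9s + 2.8K_p = 0 gives ζ = 6.9/(2√(2.8K_p)).
Setting ζ = 0.5305: √(2.8K_p) = 6.9/(2·0.5305) = 6.503, so K_p = 42.29/2.8 = 15.1.

K_p = 15.1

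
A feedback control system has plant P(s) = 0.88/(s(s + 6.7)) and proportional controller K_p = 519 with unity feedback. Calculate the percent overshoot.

The closed-loop denominator s² + 6.7s + 456.7 gives ω_n = √456.7 = 21.37 and ζ = 6.7/(2ω_n) = 0.1568.
%OS = 100·exp(−πζ/√(1−ζ²)) = 100·exp(−π·0.1568/√0.9754) = 60.7%.

60.7%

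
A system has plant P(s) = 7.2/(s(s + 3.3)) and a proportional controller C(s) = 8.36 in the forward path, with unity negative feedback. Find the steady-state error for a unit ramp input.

0.0548

The loop has one pole at the origin (type 1). Velocity error constant K_v = lim_{s→0} s·C(s)P(s) = 8.36·7.2/3.3 = 18.24.
Steady-state error to a unit ramp: e_ss = 1/K_v = 0.0548.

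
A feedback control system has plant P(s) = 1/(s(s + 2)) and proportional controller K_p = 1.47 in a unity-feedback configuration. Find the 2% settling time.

T_s ≈ 4 s

Closed-loop characteristic equation: s² + 2s + 1.47 = 0, so ω_n = 1.212 rad/s and ζ = 2/(2·1.212) = 0.8248.
2% settling time T_s ≈ 4/(ζω_n) = 4/1 = 4 s.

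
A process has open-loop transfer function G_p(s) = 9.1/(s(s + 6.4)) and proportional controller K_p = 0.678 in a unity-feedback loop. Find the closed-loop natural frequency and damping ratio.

The closed-loop denominator is s(s+6.4) + 0.678·9.1 = s² + 6.4s + 6.17.
So ω_n² = 6.17 ⇒ ω_n = 2.484 rad/s, and ζ = 6.4/(2ω_n) = 1.29.

ω_n = 2.48 rad/s, ζ = 1.29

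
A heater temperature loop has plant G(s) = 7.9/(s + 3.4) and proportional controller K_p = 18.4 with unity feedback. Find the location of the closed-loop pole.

s = -148.8

Closed-loop transfer function: T(s) = K_p·G(s)/(1 + K_p·G(s)) = 145.4/(s + 3.4 + 145.4) = 145.4/(s + 148.8).
The closed-loop pole is at s = −148.8.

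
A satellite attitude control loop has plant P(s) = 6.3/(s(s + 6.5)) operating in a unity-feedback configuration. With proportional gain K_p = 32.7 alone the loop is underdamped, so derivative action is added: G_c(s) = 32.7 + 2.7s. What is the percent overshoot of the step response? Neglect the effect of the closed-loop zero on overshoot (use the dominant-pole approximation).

1.13%

Forward path: (32.7 + 2.7s)·6.3/(s(s+6.5)). The closed-loop characteristic equation is s² + (6.5 + 6.3·2.7)s + 6.3·32.7 = 0.
That is s² + 23.51s + 206 = 0, so ω_n = 14.35 rad/s and ζ = 23.51/(2·14.35) = 0.819.
%OS = 100·exp(−πζ/√(1−ζ²)) = 1.13%.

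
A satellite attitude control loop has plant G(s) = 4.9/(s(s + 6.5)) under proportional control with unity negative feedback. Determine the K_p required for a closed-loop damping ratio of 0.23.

Closed-loop characteristic equation: s² + 6.5s + K_p·4.9 = 0.
So ω_n = √(4.9K_p) and 2ζω_n = 6.5, giving ζ = 6.5/(2√(4.9K_p)).
Setting ζ = 0.23: √(4.9K_p) = 6.5/(2·0.23) = 14.13, so K_p = 199.7/4.9 = 40.7.

K_p = 40.7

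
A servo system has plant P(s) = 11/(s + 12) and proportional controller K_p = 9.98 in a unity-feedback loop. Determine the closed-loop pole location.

s = -121.8

Closed-loop transfer function: T(s) = K_p·P(s)/(1 + K_p·P(s)) = 109.8/(s + 12 + 109.8) = 109.8/(s + 121.8).
The closed-loop pole is at s = −121.8.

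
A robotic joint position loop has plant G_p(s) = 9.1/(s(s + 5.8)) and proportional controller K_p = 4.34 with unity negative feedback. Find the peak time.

From 1 + K_pG_p(s) = 0: s² + 5.8s + 39.49 = 0 ⇒ ω_n = 6.284, ζ = 0.4615.
Damped frequency ω_d = ω_n√(1−ζ²) = 5.575 rad/s, so peak time T_p = π/ω_d = 0.563 s.

T_p = 0.563 s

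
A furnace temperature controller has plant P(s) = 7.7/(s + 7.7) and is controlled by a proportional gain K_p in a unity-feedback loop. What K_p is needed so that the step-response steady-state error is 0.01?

Steady-state error for a unit step on this type-0 loop is 1/(1 + K_p·P(0)).
P(0) = 1. Require 1/(1 + K_p·1) = 0.01, so 1 + 1·K_p = 100.
K_p = (100 − 1)/1 = 99.

K_p = 99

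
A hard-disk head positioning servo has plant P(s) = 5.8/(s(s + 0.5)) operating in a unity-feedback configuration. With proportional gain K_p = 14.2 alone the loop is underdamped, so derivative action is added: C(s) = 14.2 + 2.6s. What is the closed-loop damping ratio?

Forward path: (14.2 + 2.6s)·5.8/(s(s+0.5)). The closed-loop characteristic equation is s² + (0.5 + 5.8·2.6)s + 5.8·14.2 = 0.
That is s² + 15.58s + 82.36 = 0, so ω_n = 9.075 rad/s and ζ = 15.58/(2·9.075) = 0.8584.

ζ = 0.858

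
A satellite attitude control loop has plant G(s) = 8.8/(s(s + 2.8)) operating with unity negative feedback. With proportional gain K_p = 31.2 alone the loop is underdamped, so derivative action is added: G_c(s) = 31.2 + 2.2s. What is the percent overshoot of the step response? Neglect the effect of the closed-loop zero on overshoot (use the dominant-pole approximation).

Forward path: (31.2 + 2.2s)·8.8/(s(s+2.8)). The closed-loop characteristic equation is s² + (2.8 + 8.8·2.2)s + 8.8·31.2 = 0.
That is s² + 22.16s + 274.6 = 0, so ω_n = 16.57 rad/s and ζ = 22.16/(2·16.57) = 0.6687.
%OS = 100·exp(−πζ/√(1−ζ²)) = 5.93%.

5.93%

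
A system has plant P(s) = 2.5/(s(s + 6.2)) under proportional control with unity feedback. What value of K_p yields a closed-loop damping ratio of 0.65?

K_p = 9.1

Closed-loop characteristic equation: s² + 6.2s + K_p·2.5 = 0.
So ω_n = √(2.5K_p) and 2ζω_n = 6.2, giving ζ = 6.2/(2√(2.5K_p)).
Setting ζ = 0.65: √(2.5K_p) = 6.2/(2·0.65) = 4.769, so K_p = 22.75/2.5 = 9.1.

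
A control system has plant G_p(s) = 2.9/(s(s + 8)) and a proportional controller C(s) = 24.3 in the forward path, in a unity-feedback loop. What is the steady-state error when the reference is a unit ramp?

The loop has one pole at the origin (type 1). Velocity error constant K_v = lim_{s→0} s·C(s)G_p(s) = 24.3·2.9/8 = 8.809.
Steady-state error to a unit ramp: e_ss = 1/K_v = 0.114.

0.114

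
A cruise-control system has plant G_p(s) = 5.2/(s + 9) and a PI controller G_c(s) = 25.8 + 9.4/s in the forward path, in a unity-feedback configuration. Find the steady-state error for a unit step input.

The open loop G_c(s)G_p(s) has a pole at the origin (type 1), so the static position error constant is infinite and e_ss = 1/(1+∞) = 0.

0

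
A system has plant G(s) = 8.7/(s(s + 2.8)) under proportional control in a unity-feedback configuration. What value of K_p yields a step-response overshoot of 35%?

From %OS = 100·exp(−πζ/√(1−ζ²)) = 35%, ζ = −ln(0.35)/√(π²+ln²(0.35)) = 0.3169.
Characteristic equation s² + 2.8s + 8.7K_p = 0 gives ζ = 2.8/(2√(8.7K_p)).
Setting ζ = 0.3169: √(8.7K_p) = 2.8/(2·0.3169) = 4.417, so K_p = 19.51/8.7 = 2.24.

K_p = 2.24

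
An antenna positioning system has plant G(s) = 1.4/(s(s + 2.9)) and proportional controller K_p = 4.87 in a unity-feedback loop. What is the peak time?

T_p = 1.45 s

From 1 + K_pG(s) = 0: s² + 2.9s + 6.818 = 0 ⇒ ω_n = 2.611, ζ = 0.5553.
Damped frequency ω_d = ω_n√(1−ζ²) = 2.172 rad/s, so peak time T_p = π/ω_d = 1.45 s.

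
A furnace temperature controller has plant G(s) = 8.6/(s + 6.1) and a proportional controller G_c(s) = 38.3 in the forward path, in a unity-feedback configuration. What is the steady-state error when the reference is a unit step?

The loop is type 0. Static position error constant K_pos = G_c(0)·G(0) = 38.3·1.41 = 54.
Steady-state error to a unit step: e_ss = 1/(1+K_pos) = 1/55 = 0.0182.

0.0182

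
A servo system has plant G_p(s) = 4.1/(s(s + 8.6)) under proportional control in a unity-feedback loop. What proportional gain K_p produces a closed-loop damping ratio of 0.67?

Closed-loop characteristic equation: s² + 8.6s + K_p·4.1 = 0.
So ω_n = √(4.1K_p) and 2ζω_n = 8.6, giving ζ = 8.6/(2√(4.1K_p)).
Setting ζ = 0.67: √(4.1K_p) = 8.6/(2·0.67) = 6.418, so K_p = 41.19/4.1 = 10.

K_p = 10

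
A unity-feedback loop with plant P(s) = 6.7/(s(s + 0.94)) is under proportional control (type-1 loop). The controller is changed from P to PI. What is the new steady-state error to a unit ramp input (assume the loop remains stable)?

0

The integrator raises the loop to type 2, so K_v → ∞ and e_ss to a ramp is zero.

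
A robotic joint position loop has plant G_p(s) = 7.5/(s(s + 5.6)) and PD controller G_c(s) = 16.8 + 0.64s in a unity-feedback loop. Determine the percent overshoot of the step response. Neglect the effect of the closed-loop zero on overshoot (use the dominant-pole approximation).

Forward path: (16.8 + 0.64s)·7.5/(s(s+5.6)). The closed-loop characteristic equation is s² + (5.6 + 7.5·0.64)s + 7.5·16.8 = 0.
That is s² + 10.4s + 126 = 0, so ω_n = 11.22 rad/s and ζ = 10.4/(2·11.22) = 0.4633.
%OS = 100·exp(−πζ/√(1−ζ²)) = 19.4%.

19.4%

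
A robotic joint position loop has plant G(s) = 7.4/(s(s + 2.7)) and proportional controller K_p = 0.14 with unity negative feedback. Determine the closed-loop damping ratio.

ζ = 1.33

1 + K_p·G(s) = 0 gives s² + 2.7s + 1.036 = 0.
So ω_n² = 1.036 ⇒ ω_n = 1.018 rad/s, and ζ = 2.7/(2ω_n) = 1.33.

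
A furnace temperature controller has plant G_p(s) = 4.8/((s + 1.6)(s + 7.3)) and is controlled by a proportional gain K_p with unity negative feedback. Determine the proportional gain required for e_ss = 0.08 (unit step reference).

K_p = 28

Steady-state error for a unit step on this type-0 loop is 1/(1 + K_p·G_p(0)).
G_p(0) = 0.411. Require 1/(1 + K_p·0.411) = 0.08, so 1 + 0.411·K_p = 12.5.
K_p = (12.5 − 1)/0.411 = 28.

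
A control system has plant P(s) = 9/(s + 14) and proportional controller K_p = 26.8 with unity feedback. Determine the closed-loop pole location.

Closed-loop transfer function: T(s) = K_p·P(s)/(1 + K_p·P(s)) = 241.2/(s + 14 + 241.2) = 241.2/(s + 255.2).
The closed-loop pole is at s = −255.2.

s = -255.2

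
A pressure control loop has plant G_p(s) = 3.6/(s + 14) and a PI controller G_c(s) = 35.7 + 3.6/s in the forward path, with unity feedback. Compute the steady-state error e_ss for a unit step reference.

0

The open loop G_c(s)G_p(s) has a pole at the origin (type 1), so the static position error constant is infinite and e_ss = 1/(1+∞) = 0.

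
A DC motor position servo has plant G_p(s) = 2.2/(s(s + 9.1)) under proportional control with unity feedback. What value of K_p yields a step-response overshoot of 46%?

K_p = 163

From %OS = 100·exp(−πζ/√(1−ζ²)) = 46%, ζ = −ln(0.46)/√(π²+ln²(0.46)) = 0.24.
Characteristic equation s² + 9.1s + 2.2K_p = 0 gives ζ = 9.1/(2√(2.2K_p)).
Setting ζ = 0.24: √(2.2K_p) = 9.1/(2·0.24) = 18.96, so K_p = 359.6/2.2 = 163.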